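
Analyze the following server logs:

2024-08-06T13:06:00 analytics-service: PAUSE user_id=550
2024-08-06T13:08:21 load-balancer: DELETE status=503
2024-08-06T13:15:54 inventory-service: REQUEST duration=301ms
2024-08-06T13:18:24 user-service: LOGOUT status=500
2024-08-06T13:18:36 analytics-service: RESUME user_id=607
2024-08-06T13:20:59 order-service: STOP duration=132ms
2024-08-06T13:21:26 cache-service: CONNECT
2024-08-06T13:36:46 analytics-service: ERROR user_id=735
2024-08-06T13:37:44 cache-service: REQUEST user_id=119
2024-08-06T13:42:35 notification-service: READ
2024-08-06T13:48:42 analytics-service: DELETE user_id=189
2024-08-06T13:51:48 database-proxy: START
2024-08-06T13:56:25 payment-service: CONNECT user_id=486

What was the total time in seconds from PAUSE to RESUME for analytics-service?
756

To calculate state duration:

1. Find PAUSE event for analytics-service: 2024-08-06T13:06:00
2. Find RESUME event for analytics-service: 2024-08-06T13:18:36
3. Calculate duration: 2024-08-06T13:18:36 - 2024-08-06T13:06:00 = 756 seconds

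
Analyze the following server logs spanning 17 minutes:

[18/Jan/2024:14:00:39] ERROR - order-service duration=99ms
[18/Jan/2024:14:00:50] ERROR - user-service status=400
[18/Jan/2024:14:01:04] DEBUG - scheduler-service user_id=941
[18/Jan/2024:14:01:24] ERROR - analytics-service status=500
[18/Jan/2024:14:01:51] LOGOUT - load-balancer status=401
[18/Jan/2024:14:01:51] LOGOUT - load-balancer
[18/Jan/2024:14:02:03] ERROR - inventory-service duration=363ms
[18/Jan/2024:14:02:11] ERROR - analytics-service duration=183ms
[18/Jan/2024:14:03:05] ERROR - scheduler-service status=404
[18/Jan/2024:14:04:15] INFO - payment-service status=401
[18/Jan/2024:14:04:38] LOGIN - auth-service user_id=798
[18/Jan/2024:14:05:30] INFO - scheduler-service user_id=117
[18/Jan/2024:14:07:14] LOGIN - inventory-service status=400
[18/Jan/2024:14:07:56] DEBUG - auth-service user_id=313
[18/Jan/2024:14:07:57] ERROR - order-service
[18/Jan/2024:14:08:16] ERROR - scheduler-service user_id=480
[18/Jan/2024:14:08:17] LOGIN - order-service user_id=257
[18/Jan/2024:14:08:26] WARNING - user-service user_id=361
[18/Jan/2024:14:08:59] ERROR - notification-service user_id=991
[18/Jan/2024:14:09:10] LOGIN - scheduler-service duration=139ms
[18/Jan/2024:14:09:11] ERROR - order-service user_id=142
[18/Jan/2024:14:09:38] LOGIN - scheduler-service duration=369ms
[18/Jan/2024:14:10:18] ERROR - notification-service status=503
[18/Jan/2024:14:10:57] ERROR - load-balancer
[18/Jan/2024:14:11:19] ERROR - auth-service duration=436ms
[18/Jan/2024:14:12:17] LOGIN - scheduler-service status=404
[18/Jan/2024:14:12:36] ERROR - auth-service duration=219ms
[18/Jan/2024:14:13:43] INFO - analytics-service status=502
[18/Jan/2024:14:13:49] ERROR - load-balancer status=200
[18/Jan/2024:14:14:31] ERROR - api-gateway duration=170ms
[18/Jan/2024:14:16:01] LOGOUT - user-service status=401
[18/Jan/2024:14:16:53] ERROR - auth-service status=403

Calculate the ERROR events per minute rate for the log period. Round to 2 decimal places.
1.0

To calculate the rate:

1. Count total ERROR events: 17
2. Total time period: 17 minutes
3. Rate = 17 / 17 = 1.0 events per minute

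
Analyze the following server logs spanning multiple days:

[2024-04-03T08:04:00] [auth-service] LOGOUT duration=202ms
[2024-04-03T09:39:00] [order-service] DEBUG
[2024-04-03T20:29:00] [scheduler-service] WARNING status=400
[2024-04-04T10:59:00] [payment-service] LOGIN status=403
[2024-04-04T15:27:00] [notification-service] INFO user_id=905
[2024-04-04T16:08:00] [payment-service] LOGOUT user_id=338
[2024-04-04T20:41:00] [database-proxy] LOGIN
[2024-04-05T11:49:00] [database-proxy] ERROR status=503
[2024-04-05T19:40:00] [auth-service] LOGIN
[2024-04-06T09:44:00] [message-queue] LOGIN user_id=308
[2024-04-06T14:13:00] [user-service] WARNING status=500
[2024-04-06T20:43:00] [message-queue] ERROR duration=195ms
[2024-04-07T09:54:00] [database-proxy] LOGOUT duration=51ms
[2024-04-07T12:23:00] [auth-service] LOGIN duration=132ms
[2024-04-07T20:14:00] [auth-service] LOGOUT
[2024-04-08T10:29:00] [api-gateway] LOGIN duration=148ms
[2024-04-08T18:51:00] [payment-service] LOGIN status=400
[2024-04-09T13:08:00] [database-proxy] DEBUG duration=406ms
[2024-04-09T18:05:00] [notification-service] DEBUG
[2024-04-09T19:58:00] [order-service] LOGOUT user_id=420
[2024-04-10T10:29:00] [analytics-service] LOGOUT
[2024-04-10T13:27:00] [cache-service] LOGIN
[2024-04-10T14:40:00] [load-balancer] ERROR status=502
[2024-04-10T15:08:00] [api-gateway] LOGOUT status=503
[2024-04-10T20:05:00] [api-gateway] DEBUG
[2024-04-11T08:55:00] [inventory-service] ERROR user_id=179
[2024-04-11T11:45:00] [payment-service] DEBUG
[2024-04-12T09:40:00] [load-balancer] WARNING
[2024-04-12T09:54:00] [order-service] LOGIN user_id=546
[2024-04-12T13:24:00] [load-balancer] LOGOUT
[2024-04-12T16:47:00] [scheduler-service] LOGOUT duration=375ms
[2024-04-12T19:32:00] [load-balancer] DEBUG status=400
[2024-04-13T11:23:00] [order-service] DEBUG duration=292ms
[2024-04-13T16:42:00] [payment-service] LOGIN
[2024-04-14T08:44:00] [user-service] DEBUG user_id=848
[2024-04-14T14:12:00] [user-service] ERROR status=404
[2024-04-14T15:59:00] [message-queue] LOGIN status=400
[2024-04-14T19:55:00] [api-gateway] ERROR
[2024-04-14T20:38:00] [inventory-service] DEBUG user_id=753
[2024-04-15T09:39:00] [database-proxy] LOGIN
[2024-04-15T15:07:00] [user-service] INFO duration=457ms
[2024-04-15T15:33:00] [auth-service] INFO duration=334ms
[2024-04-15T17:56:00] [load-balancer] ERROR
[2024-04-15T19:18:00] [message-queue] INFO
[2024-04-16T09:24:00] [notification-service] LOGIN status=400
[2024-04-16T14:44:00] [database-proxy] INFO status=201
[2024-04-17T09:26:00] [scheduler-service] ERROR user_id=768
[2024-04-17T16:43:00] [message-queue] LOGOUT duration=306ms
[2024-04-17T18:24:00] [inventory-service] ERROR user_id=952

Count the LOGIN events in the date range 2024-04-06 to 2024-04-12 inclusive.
6

To filter by date range:

1. Date range: 2024-04-06 through 2024-04-12, both dates inclusive
2. Filter for LOGIN events whose date falls in this range
3. Count matching events: 6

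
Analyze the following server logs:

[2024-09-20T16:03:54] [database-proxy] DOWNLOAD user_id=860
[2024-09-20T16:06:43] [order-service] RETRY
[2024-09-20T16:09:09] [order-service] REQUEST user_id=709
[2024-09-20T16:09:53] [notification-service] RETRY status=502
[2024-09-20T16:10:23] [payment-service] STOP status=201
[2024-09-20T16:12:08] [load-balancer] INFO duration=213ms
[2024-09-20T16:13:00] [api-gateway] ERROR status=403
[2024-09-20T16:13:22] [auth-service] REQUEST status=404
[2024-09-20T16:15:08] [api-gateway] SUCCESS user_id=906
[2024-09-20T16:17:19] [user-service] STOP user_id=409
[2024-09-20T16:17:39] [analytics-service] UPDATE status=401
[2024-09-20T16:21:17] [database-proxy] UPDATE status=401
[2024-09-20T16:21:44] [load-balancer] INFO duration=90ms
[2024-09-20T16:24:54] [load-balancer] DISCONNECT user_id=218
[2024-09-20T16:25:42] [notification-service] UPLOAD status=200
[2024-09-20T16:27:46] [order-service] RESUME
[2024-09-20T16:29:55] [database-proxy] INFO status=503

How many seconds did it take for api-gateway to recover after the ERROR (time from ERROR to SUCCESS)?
128

To calculate recovery time:

1. Find ERROR event for api-gateway: 2024-09-20T16:13:00
2. Find next SUCCESS event for api-gateway: 2024-09-20T16:15:08
3. Recovery time: 2024-09-20T16:15:08 - 2024-09-20T16:13:00 = 128 seconds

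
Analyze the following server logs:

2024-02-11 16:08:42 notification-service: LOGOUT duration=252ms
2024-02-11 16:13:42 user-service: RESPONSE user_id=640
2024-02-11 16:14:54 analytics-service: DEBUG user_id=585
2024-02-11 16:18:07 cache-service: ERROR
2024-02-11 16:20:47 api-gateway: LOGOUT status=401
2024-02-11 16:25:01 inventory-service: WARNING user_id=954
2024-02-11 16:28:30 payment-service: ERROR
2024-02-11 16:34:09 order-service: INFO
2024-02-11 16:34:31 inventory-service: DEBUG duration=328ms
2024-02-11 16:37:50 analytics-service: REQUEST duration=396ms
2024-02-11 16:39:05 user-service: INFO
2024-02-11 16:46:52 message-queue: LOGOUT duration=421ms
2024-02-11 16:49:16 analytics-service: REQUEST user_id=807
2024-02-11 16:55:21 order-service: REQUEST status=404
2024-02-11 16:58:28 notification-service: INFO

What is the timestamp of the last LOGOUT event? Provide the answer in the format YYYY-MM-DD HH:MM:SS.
2024-02-11 16:46:52

To find the last event:

1. Filter for all LOGOUT events
2. Sort by timestamp
3. Select the last one
4. Timestamp: 2024-02-11 16:46:52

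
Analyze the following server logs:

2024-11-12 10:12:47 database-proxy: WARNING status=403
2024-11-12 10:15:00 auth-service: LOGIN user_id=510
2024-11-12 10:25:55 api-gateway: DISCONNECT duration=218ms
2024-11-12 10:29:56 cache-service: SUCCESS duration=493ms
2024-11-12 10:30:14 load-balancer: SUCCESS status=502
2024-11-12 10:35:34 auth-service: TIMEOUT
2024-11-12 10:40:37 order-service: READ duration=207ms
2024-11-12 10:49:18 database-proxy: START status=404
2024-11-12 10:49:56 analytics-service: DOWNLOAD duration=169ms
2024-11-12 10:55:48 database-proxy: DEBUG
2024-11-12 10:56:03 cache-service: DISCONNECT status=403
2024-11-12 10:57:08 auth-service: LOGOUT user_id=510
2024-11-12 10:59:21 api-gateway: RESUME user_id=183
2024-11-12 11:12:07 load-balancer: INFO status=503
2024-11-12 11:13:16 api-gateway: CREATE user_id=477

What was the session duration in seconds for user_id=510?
2528

To calculate session duration:

1. Find LOGIN event for user_id=510: 2024-11-12 10:15:00
2. Find LOGOUT event for user_id=510: 2024-11-12 10:57:08
3. Session duration: 2024-11-12 10:57:08 - 2024-11-12 10:15:00 = 2528 seconds (42 minutes)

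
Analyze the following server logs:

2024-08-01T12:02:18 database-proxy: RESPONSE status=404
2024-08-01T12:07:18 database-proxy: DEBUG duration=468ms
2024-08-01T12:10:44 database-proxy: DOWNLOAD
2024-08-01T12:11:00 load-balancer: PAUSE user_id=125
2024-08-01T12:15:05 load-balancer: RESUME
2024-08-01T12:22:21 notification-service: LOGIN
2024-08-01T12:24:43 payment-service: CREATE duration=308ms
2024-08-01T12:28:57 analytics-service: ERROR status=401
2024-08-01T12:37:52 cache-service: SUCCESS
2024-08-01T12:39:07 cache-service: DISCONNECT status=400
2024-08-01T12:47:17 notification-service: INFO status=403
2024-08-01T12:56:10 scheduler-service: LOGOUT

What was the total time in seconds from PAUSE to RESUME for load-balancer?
245

To calculate state duration:

1. Find PAUSE event for load-balancer: 2024-08-01T12:11:00
2. Find RESUME event for load-balancer: 2024-08-01T12:15:05
3. Calculate duration: 2024-08-01T12:15:05 - 2024-08-01T12:11:00 = 245 seconds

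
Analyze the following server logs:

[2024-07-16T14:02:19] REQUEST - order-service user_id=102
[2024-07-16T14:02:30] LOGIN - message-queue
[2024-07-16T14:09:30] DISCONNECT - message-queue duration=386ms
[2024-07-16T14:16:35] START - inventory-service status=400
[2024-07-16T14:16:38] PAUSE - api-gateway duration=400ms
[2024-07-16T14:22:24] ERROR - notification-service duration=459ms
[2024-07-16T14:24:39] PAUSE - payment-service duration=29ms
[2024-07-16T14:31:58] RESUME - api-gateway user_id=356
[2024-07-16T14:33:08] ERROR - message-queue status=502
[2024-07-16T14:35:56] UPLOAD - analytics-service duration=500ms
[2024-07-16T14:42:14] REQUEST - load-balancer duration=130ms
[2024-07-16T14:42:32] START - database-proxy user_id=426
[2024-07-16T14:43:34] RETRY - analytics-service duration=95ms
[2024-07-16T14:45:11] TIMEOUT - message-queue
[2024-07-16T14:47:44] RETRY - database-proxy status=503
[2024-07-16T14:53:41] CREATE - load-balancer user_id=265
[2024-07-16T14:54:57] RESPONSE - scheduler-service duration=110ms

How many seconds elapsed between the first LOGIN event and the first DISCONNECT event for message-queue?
420

To find the time between events:

1. Locate the first LOGIN event for message-queue: 2024-07-16T14:02:30
2. Locate the first DISCONNECT event for message-queue: 2024-07-16T14:09:30
3. Calculate the difference: 2024-07-16T14:09:30 - 2024-07-16T14:02:30 = 420 seconds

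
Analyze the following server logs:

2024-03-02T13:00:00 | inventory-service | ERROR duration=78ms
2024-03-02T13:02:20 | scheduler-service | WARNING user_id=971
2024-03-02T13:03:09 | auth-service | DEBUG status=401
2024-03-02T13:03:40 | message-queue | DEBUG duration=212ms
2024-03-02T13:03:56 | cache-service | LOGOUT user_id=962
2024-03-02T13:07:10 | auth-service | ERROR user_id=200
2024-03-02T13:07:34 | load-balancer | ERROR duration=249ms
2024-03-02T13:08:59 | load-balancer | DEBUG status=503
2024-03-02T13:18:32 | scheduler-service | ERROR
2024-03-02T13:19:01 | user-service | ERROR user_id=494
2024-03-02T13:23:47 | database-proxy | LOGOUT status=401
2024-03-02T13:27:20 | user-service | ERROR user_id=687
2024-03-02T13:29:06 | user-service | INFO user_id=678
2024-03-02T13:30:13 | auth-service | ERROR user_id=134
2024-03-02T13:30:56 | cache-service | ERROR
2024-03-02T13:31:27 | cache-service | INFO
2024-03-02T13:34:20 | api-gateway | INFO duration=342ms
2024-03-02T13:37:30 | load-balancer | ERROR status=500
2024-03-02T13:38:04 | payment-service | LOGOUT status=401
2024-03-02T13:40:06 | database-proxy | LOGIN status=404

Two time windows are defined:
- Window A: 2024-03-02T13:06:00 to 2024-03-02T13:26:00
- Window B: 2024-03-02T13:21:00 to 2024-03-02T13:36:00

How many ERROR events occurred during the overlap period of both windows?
0

To find overlap events:

1. Window A: 2024-03-02T13:06:00 to 2024-03-02T13:26:00
2. Window B: 2024-03-02T13:21:00 to 2024-03-02T13:36:00
3. Overlap period: 2024-03-02T13:21:00 to 2024-03-02T13:26:00
4. Count ERROR events in overlap: 0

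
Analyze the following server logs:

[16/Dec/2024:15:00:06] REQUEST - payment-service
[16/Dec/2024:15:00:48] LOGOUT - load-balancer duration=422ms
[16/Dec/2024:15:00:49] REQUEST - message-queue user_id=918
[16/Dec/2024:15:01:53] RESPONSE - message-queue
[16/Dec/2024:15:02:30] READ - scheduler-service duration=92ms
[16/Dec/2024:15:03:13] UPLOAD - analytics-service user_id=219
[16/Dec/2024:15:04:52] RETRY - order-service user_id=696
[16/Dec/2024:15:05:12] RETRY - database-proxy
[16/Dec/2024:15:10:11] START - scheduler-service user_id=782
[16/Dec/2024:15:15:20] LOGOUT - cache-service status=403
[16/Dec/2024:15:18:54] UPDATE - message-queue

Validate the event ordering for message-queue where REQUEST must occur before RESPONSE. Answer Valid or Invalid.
Valid

To validate ordering:

1. Required order: REQUEST → RESPONSE
2. Rule: REQUEST must occur before RESPONSE
3. Check actual order of events for message-queue
4. Result: Valid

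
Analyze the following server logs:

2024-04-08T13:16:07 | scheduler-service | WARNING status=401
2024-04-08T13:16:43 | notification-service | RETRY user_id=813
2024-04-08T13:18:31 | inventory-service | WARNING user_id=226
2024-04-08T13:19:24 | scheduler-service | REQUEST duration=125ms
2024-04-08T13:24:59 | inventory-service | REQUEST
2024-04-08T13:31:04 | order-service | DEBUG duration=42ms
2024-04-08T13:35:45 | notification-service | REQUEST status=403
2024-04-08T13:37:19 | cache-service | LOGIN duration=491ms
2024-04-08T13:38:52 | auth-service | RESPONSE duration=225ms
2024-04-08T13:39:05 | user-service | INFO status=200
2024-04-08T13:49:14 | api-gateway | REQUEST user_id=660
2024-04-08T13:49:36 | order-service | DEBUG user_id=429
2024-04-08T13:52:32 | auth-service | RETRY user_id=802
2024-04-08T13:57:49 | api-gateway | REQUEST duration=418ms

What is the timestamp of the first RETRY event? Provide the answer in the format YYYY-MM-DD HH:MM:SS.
2024-04-08 13:16:43

To find the first event:

1. Filter for all RETRY events
2. Sort by timestamp
3. Select the first one
4. Timestamp: 2024-04-08 13:16:43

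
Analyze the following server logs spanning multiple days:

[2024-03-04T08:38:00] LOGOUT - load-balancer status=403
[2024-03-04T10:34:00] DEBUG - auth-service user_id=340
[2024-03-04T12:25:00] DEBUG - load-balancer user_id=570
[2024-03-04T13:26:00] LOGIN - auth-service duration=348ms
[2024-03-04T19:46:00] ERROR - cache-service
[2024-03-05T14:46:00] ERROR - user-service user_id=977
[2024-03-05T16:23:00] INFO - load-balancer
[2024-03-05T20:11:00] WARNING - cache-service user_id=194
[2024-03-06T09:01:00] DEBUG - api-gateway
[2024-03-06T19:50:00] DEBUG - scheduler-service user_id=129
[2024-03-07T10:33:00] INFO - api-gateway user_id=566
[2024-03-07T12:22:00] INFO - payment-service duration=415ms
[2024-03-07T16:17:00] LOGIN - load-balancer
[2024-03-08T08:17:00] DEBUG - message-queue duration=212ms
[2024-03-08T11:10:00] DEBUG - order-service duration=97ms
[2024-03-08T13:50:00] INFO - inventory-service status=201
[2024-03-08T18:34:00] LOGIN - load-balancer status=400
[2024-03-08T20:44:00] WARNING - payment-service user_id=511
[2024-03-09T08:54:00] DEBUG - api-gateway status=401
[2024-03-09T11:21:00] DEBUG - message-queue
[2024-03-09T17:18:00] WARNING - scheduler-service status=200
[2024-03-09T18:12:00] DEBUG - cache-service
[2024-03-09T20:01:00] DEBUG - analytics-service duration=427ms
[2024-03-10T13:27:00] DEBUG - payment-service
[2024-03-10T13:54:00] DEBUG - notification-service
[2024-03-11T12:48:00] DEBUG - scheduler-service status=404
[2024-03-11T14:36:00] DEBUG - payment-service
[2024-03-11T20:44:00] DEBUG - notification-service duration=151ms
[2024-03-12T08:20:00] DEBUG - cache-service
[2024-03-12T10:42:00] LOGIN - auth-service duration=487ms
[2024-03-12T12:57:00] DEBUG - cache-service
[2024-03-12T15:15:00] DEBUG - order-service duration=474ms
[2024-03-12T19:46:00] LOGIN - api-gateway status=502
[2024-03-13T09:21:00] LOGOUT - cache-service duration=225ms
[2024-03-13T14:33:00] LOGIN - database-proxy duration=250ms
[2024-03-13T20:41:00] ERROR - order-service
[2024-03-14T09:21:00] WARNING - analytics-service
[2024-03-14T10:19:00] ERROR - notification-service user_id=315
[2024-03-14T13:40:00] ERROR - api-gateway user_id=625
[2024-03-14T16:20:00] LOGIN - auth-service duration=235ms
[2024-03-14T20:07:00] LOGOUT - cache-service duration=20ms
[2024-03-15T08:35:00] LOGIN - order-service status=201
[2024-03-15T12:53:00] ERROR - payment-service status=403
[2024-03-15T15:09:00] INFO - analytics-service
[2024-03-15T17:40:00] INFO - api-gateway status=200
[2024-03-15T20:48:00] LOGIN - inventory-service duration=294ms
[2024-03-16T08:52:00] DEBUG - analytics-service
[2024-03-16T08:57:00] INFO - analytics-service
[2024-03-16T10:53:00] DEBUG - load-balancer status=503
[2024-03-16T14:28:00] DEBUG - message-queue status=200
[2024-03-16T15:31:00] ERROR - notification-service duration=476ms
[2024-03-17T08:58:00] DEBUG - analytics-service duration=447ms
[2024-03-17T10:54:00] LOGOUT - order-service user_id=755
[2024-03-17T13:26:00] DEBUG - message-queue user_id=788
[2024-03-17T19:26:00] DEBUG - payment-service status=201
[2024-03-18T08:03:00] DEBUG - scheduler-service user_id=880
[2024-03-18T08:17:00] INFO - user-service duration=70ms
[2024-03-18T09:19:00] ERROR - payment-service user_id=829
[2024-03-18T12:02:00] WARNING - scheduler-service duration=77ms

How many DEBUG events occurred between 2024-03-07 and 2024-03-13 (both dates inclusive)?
14

To filter by date range:

1. Date range: 2024-03-07 through 2024-03-13, both dates inclusive
2. Filter for DEBUG events whose date falls in this range
3. Count matching events: 14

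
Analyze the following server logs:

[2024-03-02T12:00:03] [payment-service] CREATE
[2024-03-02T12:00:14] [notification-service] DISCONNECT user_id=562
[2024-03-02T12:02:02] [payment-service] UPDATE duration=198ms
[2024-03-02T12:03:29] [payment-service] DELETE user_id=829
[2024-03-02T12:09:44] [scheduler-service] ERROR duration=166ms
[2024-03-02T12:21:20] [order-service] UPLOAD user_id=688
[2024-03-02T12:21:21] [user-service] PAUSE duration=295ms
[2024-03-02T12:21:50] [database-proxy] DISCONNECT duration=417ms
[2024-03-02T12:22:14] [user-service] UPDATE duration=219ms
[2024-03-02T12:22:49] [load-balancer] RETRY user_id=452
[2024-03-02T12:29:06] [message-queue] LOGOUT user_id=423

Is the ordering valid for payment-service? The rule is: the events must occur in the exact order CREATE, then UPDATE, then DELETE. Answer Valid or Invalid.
Valid

To validate ordering:

1. Required order: CREATE → UPDATE → DELETE
2. Rule: the events must occur in the exact order CREATE, then UPDATE, then DELETE
3. Check actual order of events for payment-service
4. Result: Valid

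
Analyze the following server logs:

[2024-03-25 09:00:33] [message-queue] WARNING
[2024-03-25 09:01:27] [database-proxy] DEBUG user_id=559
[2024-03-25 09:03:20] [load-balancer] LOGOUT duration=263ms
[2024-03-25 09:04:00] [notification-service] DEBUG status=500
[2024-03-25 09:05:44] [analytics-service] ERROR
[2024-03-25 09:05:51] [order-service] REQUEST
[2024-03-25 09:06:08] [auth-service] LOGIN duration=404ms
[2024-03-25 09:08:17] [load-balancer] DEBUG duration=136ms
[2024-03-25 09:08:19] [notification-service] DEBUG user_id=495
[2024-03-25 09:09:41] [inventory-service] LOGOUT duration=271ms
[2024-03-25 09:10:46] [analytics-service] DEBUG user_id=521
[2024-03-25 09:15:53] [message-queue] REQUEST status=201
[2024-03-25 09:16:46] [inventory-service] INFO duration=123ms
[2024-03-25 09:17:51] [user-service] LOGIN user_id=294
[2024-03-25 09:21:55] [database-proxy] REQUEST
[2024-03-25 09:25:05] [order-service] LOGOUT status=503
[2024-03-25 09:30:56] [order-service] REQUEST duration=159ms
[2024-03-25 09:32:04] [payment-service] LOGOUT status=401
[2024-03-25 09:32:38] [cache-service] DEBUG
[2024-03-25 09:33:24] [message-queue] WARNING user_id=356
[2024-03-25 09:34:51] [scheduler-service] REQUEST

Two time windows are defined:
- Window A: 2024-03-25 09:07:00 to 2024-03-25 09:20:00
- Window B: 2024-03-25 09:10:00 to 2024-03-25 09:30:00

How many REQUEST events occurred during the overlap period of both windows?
1

To find overlap events:

1. Window A: 2024-03-25 09:07:00 to 2024-03-25 09:20:00
2. Window B: 2024-03-25 09:10:00 to 2024-03-25 09:30:00
3. Overlap period: 2024-03-25 09:10:00 to 2024-03-25 09:20:00
4. Count REQUEST events in overlap: 1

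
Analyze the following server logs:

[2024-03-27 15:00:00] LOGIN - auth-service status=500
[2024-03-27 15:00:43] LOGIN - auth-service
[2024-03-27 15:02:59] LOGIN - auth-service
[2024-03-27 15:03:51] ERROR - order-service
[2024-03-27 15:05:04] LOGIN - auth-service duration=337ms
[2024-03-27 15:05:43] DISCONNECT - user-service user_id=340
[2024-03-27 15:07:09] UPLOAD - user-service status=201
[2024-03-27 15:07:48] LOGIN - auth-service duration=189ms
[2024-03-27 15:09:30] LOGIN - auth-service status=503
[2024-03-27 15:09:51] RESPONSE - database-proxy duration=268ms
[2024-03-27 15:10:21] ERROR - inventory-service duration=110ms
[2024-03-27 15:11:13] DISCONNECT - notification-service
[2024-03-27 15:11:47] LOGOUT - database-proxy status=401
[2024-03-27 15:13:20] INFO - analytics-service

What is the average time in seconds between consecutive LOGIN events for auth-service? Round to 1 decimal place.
114.0

To calculate average interval:

1. Find all LOGIN events for auth-service in order
2. Calculate time gaps between consecutive events
3. Compute mean of gaps: 570 / 5 = 114.0 seconds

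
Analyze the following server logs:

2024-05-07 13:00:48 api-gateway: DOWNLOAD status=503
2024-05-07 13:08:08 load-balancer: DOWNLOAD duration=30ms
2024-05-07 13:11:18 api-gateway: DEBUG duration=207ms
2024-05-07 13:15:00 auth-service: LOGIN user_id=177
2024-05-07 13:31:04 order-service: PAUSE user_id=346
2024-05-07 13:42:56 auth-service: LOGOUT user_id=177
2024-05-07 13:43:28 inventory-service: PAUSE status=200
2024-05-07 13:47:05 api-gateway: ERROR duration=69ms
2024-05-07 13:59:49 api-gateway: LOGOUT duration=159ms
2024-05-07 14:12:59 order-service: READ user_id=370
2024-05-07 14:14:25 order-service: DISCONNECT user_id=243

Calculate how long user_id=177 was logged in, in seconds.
1676

To calculate session duration:

1. Find LOGIN event for user_id=177: 2024-05-07 13:15:00
2. Find LOGOUT event for user_id=177: 2024-05-07 13:42:56
3. Session duration: 2024-05-07 13:42:56 - 2024-05-07 13:15:00 = 1676 seconds (27 minutes)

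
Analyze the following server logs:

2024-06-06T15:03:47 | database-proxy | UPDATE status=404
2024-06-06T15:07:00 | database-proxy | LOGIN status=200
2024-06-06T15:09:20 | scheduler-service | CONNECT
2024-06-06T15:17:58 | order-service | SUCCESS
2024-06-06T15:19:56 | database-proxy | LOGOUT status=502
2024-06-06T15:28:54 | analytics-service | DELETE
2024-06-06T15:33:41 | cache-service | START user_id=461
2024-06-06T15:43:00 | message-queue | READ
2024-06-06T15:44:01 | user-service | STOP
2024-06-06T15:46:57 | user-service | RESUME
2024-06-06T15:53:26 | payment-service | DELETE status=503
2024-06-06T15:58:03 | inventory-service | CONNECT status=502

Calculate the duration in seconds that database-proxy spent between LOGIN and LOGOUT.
776

To calculate state duration:

1. Find LOGIN event for database-proxy: 2024-06-06T15:07:00
2. Find LOGOUT event for database-proxy: 2024-06-06T15:19:56
3. Calculate duration: 2024-06-06T15:19:56 - 2024-06-06T15:07:00 = 776 seconds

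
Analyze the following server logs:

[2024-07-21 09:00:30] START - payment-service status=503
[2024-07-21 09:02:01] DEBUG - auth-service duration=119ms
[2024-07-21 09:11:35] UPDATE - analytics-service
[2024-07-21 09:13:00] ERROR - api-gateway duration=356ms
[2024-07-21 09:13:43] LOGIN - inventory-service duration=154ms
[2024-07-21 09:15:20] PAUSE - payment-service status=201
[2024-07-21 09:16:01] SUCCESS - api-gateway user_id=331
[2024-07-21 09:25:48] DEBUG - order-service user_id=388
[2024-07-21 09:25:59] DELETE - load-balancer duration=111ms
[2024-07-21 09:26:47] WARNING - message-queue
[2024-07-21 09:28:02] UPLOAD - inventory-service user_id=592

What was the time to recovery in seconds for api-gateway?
181

To calculate recovery time:

1. Find ERROR event for api-gateway: 2024-07-21 09:13:00
2. Find next SUCCESS event for api-gateway: 2024-07-21 09:16:01
3. Recovery time: 2024-07-21 09:16:01 - 2024-07-21 09:13:00 = 181 seconds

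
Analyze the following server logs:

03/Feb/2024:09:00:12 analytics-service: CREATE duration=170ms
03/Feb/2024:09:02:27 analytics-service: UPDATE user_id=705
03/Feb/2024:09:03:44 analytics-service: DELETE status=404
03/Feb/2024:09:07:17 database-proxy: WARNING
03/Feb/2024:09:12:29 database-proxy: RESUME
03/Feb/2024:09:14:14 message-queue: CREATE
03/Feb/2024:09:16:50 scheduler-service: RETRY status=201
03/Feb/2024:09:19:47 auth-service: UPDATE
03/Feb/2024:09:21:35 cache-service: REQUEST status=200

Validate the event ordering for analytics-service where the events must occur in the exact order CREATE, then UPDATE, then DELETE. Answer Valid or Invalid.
Valid

To validate ordering:

1. Required order: CREATE → UPDATE → DELETE
2. Rule: the events must occur in the exact order CREATE, then UPDATE, then DELETE
3. Check actual order of events for analytics-service
4. Result: Valid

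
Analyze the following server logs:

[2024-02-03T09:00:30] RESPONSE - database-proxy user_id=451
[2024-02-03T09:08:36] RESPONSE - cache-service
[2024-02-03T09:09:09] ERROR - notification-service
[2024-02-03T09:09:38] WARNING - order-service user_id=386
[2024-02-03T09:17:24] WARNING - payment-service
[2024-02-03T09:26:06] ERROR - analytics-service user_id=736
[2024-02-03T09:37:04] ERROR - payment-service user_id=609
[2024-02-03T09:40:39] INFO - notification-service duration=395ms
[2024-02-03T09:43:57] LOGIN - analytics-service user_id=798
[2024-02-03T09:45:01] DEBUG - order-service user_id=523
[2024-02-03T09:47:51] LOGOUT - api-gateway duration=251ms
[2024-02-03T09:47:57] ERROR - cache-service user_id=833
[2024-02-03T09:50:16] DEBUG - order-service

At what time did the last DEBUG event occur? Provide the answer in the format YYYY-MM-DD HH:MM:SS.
2024-02-03 09:50:16

To find the last event:

1. Filter for all DEBUG events
2. Sort by timestamp
3. Select the last one
4. Timestamp: 2024-02-03 09:50:16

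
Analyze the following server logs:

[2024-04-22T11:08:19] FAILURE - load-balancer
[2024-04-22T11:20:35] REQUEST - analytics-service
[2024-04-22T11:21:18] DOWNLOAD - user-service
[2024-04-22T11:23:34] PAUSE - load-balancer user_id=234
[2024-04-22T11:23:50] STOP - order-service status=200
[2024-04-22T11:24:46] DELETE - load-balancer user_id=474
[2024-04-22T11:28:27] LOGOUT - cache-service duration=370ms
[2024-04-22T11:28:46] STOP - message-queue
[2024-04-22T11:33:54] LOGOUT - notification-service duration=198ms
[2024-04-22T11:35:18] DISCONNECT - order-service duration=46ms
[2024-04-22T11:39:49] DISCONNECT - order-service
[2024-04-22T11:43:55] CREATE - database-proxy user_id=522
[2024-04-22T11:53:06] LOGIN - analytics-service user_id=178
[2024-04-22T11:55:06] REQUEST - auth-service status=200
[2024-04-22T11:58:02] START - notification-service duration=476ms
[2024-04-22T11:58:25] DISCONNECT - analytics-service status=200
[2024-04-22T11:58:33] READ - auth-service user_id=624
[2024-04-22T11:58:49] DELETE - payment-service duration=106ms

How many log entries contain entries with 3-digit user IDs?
5

To find matching entries:

1. Pattern to match: entries with 3-digit user IDs
2. Scan each log entry for the pattern
3. Count matches: 5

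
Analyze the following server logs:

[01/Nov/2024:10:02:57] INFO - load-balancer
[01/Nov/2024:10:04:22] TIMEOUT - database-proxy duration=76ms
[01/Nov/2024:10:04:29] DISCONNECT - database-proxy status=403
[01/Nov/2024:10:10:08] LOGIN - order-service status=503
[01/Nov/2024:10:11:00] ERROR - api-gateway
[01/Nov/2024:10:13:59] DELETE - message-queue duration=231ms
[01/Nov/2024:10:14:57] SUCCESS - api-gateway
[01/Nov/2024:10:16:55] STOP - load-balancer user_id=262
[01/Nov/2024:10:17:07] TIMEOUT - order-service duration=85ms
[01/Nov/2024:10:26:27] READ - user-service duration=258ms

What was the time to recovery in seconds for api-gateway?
237

To calculate recovery time:

1. Find ERROR event for api-gateway: 01/Nov/2024:10:11:00
2. Find next SUCCESS event for api-gateway: 01/Nov/2024:10:14:57
3. Recovery time: 01/Nov/2024:10:14:57 - 01/Nov/2024:10:11:00 = 237 seconds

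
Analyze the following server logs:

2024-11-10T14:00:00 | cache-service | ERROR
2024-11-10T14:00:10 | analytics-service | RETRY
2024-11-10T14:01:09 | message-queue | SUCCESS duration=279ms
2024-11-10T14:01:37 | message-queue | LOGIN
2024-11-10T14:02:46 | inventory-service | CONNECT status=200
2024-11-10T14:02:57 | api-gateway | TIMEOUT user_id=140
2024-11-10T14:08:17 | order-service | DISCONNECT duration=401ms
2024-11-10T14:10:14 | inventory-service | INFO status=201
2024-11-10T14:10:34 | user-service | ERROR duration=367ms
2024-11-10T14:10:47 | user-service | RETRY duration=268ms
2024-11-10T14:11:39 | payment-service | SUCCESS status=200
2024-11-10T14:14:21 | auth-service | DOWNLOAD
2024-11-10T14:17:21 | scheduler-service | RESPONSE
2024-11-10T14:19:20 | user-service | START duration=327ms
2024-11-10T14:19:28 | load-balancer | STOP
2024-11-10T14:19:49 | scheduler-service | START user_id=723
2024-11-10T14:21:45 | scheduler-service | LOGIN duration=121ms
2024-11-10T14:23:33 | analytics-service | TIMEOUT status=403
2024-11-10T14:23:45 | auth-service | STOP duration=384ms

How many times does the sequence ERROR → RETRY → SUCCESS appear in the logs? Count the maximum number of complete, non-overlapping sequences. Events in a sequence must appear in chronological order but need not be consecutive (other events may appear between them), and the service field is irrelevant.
2

To count sequences:

1. Look for pattern: ERROR → RETRY → SUCCESS
2. Greedily scan the log in chronological order, matching each sequence element in turn (ignoring service)
3. Each time the full pattern completes, increment the count and restart matching from the next event
4. Complete non-overlapping sequences found: 2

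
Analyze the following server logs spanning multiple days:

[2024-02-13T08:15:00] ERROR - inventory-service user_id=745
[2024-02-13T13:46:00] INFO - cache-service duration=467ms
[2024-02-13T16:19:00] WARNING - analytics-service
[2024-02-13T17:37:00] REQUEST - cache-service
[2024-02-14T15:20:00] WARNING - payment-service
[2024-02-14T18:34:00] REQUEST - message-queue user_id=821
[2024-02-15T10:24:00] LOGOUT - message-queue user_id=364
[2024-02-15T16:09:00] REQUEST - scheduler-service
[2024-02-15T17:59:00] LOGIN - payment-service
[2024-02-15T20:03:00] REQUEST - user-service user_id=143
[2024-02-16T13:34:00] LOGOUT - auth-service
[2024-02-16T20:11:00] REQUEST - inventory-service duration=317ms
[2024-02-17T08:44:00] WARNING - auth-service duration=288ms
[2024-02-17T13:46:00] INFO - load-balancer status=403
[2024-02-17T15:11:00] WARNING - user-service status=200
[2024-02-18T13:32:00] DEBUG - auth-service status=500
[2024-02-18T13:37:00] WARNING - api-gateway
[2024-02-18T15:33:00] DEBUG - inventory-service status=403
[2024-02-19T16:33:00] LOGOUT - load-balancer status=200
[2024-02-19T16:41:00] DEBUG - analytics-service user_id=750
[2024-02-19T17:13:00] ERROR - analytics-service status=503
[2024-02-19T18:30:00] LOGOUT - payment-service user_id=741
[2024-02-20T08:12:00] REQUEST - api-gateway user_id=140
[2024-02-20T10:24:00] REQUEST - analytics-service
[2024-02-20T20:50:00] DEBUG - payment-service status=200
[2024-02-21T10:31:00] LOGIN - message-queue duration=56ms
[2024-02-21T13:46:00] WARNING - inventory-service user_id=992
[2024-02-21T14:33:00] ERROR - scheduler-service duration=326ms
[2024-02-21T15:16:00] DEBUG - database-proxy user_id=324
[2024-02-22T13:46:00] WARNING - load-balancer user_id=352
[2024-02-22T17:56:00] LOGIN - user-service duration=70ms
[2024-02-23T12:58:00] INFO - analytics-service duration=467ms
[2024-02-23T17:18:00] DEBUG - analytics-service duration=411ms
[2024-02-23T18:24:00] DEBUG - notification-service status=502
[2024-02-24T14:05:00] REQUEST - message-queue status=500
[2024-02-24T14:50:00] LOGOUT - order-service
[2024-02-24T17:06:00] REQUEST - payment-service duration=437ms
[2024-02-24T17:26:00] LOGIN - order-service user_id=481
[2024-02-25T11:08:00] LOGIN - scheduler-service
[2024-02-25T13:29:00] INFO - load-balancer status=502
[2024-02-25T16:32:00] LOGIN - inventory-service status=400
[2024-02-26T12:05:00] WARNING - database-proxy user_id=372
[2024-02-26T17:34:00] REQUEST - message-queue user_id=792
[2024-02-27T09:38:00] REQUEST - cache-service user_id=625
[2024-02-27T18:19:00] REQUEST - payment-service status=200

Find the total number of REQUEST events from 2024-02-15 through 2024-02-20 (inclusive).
5

To filter by date range:

1. Date range: 2024-02-15 through 2024-02-20, both dates inclusive
2. Filter for REQUEST events whose date falls in this range
3. Count matching events: 5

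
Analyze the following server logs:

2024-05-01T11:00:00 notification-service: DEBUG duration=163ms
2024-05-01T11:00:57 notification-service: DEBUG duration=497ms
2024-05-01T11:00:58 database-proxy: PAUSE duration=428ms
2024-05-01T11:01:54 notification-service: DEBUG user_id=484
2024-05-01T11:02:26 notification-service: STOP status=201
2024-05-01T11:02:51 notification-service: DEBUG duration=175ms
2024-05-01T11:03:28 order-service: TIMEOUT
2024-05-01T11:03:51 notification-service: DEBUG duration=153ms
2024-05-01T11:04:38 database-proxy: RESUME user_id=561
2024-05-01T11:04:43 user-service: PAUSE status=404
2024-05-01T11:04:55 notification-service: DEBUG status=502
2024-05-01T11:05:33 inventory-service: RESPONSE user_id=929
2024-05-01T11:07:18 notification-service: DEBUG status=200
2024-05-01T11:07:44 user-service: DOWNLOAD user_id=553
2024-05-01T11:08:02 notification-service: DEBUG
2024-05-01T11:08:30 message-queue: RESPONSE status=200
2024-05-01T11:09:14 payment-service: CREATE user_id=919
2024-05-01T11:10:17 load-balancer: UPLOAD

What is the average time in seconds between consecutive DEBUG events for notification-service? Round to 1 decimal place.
68.9

To calculate average interval:

1. Find all DEBUG events for notification-service in order
2. Calculate time gaps between consecutive events
3. Compute mean of gaps: 482 / 7 = 68.9 seconds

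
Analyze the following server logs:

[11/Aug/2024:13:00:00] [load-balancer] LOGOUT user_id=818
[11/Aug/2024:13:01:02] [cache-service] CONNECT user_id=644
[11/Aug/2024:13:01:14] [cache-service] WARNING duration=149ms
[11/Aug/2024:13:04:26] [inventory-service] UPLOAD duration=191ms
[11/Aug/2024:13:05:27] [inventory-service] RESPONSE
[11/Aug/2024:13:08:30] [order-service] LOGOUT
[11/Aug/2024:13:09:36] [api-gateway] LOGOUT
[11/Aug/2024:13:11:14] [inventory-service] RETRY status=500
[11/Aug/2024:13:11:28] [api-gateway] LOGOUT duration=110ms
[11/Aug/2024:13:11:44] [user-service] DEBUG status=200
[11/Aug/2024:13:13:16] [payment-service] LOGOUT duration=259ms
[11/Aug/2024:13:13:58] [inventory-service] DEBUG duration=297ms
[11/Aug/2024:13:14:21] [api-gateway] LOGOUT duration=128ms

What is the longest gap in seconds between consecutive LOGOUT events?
510

To find the longest gap:

1. Extract all LOGOUT events in chronological order
2. Calculate time differences between consecutive events
3. Find the maximum difference
4. Longest gap: 510 seconds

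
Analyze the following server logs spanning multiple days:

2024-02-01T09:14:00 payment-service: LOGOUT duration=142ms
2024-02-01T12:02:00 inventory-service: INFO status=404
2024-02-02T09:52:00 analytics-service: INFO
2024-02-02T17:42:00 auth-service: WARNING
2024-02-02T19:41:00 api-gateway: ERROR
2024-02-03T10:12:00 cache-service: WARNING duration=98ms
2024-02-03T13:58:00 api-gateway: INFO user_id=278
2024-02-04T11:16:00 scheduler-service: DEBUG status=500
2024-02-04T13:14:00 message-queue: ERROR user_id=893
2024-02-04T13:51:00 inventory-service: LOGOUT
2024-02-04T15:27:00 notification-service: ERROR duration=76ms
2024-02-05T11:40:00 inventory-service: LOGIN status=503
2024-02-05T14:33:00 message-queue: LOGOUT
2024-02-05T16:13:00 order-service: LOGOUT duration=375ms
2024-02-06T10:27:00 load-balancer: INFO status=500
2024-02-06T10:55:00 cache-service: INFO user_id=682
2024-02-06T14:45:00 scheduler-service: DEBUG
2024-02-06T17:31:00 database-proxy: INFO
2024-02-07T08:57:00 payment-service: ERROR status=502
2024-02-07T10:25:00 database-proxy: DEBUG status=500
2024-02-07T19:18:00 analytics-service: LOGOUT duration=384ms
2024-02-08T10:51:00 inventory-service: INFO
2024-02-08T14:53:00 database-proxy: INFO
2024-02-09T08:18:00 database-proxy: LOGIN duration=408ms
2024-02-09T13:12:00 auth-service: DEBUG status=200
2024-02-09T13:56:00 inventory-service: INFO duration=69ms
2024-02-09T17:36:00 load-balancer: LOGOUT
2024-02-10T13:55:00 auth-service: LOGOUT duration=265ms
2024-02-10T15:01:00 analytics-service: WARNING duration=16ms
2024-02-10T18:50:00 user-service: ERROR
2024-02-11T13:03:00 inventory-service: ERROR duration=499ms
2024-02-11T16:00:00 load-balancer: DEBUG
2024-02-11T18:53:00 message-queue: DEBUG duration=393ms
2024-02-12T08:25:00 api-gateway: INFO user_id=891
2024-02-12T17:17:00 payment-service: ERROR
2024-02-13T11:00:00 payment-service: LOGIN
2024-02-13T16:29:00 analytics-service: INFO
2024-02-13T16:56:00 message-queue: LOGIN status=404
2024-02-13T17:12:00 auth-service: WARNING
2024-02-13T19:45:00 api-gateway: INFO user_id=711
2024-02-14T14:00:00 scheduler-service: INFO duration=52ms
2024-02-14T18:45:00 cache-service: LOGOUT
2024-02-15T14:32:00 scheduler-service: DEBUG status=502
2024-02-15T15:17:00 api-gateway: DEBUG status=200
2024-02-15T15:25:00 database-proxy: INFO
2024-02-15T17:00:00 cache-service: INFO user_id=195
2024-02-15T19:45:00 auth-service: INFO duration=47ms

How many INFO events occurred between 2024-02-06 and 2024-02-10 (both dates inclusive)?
6

To filter by date range:

1. Date range: 2024-02-06 through 2024-02-10, both dates inclusive
2. Filter for INFO events whose date falls in this range
3. Count matching events: 6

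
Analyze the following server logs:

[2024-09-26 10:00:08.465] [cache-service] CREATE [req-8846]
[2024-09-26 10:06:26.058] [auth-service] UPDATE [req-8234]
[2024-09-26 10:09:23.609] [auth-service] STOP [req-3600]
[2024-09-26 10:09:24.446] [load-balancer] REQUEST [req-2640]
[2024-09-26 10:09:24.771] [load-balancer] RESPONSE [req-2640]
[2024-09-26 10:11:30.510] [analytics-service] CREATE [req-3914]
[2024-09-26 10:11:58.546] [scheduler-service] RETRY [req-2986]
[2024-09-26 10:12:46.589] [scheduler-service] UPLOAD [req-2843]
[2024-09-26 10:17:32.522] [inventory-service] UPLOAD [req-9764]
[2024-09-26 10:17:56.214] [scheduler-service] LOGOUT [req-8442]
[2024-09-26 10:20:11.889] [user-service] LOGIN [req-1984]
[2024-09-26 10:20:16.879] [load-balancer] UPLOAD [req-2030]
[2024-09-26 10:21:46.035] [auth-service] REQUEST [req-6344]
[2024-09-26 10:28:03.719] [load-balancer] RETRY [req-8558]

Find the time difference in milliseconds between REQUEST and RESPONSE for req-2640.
325

To calculate latency:

1. Find REQUEST with id req-2640: 2024-09-26 10:09:24.446
2. Find RESPONSE with id req-2640: 2024-09-26 10:09:24.771
3. Latency: 2024-09-26 10:09:24.771 - 2024-09-26 10:09:24.446 = 325ms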